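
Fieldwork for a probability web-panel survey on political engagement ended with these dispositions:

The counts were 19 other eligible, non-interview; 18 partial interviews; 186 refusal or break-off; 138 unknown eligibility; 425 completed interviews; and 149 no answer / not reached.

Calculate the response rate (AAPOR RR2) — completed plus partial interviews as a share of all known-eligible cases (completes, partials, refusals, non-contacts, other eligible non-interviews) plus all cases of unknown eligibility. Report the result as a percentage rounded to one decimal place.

47.4%

Numerator = 425 + 18 = 443
Denominator = 425 + 18 + 186 + 149 + 19 + 138 = 935
RR2 = 443 / 935 = 0.4738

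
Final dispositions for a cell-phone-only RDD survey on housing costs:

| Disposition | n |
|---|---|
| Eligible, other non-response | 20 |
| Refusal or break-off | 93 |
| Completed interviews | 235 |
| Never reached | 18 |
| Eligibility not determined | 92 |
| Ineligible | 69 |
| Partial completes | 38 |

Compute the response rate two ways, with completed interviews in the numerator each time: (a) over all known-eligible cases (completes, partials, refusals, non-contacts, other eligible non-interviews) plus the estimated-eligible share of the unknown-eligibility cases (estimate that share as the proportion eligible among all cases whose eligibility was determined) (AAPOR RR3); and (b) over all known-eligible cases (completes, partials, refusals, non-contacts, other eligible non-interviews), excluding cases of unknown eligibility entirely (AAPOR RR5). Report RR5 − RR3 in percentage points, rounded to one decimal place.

Num = 235
Known eligible = 235 + 38 + 93 + 18 + 20 = 404
e = 404 / (404 + 69) = 404 / 473 = 0.8541
e × U = 0.8541 × 92 = 78.58
Denom = 404 + 78.58 = 482.58
RR3 = 235 / 482.58 = 0.4870
Denom = 235 + 38 + 93 + 18 + 20 = 404
RR5 = 235 / 404 = 0.5817
Difference = 58.17 − 48.70 = 9.47 percentage points

9.5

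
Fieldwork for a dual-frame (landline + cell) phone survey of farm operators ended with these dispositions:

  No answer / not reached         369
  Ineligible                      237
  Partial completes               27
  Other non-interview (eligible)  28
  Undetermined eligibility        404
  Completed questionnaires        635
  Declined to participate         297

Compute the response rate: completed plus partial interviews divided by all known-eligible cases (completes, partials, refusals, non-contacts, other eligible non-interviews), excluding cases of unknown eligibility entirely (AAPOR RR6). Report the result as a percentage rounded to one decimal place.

Num: 635 + 27 = 662
Base: 635 + 27 + 297 + 369 + 28 = 1356
RR6 = 662 / 1356 = 0.4882

48.8%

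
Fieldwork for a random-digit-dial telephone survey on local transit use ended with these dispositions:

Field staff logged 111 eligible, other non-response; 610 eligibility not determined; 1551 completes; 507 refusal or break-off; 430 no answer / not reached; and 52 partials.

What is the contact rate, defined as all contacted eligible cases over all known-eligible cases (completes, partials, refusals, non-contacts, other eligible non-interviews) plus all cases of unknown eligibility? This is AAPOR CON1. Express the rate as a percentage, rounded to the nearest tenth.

68.1%

Top → 1551 + 52 + 507 + 111 = 2221
Denom → 1551 + 52 + 507 + 430 + 111 + 610 = 3261
CON1 = 2221 / 3261 = 0.6811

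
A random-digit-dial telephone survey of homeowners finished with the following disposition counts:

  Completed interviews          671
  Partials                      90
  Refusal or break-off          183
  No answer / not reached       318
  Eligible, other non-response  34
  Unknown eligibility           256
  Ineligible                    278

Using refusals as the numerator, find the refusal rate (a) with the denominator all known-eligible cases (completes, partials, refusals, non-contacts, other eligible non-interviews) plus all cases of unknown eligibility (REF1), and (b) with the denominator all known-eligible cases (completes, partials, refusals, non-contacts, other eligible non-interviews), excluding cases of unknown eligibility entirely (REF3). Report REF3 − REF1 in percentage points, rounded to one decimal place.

2.3

Numerator → 183
Denominator → 671 + 90 + 183 + 318 + 34 + 256 = 1552
REF1 = 183 / 1552 = 0.1179
Denominator → 671 + 90 + 183 + 318 + 34 = 1296
REF3 = 183 / 1296 = 0.1412
Difference = 14.12 − 11.79 = 2.33 percentage points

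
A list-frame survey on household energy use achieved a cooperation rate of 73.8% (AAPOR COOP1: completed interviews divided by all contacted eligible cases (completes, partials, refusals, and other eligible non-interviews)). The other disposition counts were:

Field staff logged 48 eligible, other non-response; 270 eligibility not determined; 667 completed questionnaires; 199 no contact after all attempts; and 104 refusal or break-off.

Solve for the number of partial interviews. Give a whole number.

COOP1 = 667 / D = 0.738
D = 667 / 0.738 = 903.8
Rest of base = 819
partial interviews = 903.8 − 819 ≈ 85

85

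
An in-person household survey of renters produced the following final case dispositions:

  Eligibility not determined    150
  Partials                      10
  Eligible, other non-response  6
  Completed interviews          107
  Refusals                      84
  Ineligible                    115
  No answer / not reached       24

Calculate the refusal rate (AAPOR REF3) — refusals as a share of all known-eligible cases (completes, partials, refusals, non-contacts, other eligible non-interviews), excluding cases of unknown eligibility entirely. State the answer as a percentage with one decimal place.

Num → 84
Base → 107 + 10 + 84 + 24 + 6 = 231
REF3 = 84 / 231 = 0.3636

36.4%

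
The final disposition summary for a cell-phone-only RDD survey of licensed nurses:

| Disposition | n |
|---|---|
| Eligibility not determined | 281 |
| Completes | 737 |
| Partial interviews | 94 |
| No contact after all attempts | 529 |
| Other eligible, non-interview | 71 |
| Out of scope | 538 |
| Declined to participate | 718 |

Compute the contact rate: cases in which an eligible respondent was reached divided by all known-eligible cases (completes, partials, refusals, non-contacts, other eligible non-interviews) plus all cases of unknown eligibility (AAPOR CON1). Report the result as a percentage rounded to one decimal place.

Num → 737 + 94 + 718 + 71 = 1620
Denominator → 737 + 94 + 718 + 529 + 71 + 281 = 2430
CON1 = 1620 / 2430 = 0.6667

66.7%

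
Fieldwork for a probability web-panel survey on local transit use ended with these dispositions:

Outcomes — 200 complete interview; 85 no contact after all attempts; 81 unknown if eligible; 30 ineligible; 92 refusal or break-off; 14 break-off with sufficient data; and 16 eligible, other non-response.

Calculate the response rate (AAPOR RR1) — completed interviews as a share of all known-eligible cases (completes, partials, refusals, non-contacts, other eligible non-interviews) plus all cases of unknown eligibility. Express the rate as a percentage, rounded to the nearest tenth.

41.0%

Top: 200
Denom: 200 + 14 + 92 + 85 + 16 + 81 = 488
RR1 = 200 / 488 = 0.4098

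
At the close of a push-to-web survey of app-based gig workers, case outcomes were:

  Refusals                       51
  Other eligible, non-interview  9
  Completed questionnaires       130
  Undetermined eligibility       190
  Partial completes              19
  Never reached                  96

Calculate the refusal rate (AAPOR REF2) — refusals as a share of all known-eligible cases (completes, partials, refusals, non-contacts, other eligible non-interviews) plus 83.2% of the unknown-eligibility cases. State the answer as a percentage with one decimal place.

Num = 51
Determined eligible = 130 + 19 + 51 + 96 + 9 = 305
Eligible share of unknowns = 0.8320 × 190 = 158.08
Denominator = 305 + 158.08 = 463.08
REF2 = 51 / 463.08 = 0.1101

11.0%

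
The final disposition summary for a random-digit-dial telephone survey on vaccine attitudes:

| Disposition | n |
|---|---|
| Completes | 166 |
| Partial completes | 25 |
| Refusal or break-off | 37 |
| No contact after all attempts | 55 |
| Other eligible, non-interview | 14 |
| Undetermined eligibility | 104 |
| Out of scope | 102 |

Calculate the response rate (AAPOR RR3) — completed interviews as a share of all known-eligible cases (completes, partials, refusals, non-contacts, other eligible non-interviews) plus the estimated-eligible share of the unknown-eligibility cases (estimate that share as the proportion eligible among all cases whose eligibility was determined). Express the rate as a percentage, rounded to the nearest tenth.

44.3%

Top: 166
Known eligible: 166 + 25 + 37 + 55 + 14 = 297
e = 297 / (297 + 102) = 297 / 399 = 0.7444
Estimated eligible among unknowns: 0.7444 × 104 = 77.42
Denom: 297 + 77.42 = 374.42
RR3 = 166 / 374.42 = 0.4434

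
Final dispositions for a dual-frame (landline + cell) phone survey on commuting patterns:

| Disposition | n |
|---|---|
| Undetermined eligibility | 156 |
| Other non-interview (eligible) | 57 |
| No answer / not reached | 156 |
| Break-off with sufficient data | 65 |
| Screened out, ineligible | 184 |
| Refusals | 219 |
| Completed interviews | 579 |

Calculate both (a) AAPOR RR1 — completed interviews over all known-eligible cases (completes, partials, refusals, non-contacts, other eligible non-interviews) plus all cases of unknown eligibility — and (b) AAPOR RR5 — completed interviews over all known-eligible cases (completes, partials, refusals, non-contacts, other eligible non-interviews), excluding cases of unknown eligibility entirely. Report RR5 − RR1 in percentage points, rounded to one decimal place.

Num: 579
Denominator: 579 + 65 + 219 + 156 + 57 + 156 = 1232
RR1 = 579 / 1232 = 0.4700
Denominator: 579 + 65 + 219 + 156 + 57 = 1076
RR5 = 579 / 1076 = 0.5381
Difference = 53.81 − 47.00 = 6.81 percentage points

6.8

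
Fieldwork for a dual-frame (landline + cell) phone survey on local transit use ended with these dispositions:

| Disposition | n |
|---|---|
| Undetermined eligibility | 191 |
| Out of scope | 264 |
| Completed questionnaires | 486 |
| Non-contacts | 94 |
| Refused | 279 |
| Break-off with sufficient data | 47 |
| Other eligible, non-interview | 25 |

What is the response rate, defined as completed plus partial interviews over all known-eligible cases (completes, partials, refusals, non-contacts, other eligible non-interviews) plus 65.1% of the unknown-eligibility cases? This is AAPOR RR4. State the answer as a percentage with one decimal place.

50.5%

Numerator: 486 + 47 = 533
Eligible (known): 486 + 47 + 279 + 94 + 25 = 931
Estimated eligible among unknowns: 0.6510 × 191 = 124.34
Base: 931 + 124.34 = 1055.34
RR4 = 533 / 1055.34 = 0.5051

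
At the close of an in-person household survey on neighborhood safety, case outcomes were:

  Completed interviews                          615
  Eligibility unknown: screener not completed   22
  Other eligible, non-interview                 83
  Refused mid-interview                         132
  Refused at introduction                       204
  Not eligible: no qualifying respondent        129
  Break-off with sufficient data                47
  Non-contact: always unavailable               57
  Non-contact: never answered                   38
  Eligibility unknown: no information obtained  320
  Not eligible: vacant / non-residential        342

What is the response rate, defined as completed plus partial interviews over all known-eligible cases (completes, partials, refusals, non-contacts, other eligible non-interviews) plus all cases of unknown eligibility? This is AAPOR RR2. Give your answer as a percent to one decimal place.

43.6%

Declined to participate = 204 + 132 = 336
Never reached = 38 + 57 = 95
Unknown if eligible = 22 + 320 = 342
Not eligible = 129 + 342 = 471
Numerator → 615 + 47 = 662
Denominator → 615 + 47 + 336 + 95 + 83 + 342 = 1518
RR2 = 662 / 1518 = 0.4361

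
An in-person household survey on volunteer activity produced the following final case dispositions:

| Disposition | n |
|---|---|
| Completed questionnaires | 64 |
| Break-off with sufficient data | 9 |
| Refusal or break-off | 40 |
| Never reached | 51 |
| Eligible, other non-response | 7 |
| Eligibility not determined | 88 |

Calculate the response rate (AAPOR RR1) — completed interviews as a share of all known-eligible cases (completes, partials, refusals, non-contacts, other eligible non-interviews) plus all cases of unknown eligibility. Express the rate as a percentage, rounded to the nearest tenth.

Top = 64
Denominator = 64 + 9 + 40 + 51 + 7 + 88 = 259
RR1 = 64 / 259 = 0.2471

24.7%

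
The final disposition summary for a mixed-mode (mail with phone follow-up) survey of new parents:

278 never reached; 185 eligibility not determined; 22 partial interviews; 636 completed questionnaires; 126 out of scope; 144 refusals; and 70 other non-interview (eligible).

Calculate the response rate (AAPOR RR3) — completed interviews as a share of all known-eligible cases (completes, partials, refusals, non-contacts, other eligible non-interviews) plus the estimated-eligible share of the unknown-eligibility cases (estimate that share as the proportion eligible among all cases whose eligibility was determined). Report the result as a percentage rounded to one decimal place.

Top = 636
Eligible (known) = 636 + 22 + 144 + 278 + 70 = 1150
e = 1150 / (1150 + 126) = 1150 / 1276 = 0.9013
e × U = 0.9013 × 185 = 166.74
Base = 1150 + 166.74 = 1316.74
RR3 = 636 / 1316.74 = 0.4830

48.3%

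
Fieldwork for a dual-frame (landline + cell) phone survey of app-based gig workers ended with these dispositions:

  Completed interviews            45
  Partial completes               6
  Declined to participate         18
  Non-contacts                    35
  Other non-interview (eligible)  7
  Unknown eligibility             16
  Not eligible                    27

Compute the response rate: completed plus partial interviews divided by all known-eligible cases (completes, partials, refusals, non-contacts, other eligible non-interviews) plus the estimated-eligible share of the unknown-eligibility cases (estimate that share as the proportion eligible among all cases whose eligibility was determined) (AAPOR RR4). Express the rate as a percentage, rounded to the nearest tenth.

Top: 45 + 6 = 51
Determined eligible: 45 + 6 + 18 + 35 + 7 = 111
e = 111 / (111 + 27) = 111 / 138 = 0.8043
Eligible share of unknowns: 0.8043 × 16 = 12.87
Denominator: 111 + 12.87 = 123.87
RR4 = 51 / 123.87 = 0.4117

41.2%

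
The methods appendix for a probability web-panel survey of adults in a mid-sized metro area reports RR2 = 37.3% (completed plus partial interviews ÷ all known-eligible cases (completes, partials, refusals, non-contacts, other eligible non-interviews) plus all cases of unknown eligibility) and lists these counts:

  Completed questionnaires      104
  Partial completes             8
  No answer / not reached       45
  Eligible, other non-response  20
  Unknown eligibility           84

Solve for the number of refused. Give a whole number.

39

Top = 104 + 8 = 112
RR2 = 112 / D = 0.373
D = 112 / 0.373 = 300.3
Other denominator terms total 261
refused = 300.3 − 261 ≈ 39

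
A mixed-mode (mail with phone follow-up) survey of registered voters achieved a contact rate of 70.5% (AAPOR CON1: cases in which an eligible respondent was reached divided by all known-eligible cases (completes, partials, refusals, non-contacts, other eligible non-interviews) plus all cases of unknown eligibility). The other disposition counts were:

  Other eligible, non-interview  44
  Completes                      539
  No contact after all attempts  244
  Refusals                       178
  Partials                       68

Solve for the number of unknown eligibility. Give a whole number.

Top: 539 + 68 + 178 + 44 = 829
CON1 = 829 / D = 0.705
D = 829 / 0.705 = 1175.9
Remaining denominator categories sum to 1073
unknown eligibility = 1175.9 − 1073 ≈ 103

103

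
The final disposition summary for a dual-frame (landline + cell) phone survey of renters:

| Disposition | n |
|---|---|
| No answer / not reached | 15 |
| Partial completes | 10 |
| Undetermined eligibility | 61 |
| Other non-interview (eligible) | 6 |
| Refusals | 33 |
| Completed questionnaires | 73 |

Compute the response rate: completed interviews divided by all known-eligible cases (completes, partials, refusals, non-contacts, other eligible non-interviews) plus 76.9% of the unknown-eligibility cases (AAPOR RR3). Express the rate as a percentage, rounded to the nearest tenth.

Top → 73
Determined eligible → 73 + 10 + 33 + 15 + 6 = 137
e × U → 0.7690 × 61 = 46.91
Denom → 137 + 46.91 = 183.91
RR3 = 73 / 183.91 = 0.3969

39.7%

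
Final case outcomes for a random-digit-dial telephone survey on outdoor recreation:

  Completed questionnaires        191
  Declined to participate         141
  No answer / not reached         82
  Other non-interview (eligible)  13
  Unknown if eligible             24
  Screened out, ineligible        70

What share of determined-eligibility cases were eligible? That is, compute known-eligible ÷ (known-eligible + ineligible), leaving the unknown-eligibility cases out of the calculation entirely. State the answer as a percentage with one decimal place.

Known eligible = 191 + 141 + 82 + 13 = 427
e = 427 / (427 + 70) = 427 / 497 = 0.8592

85.9%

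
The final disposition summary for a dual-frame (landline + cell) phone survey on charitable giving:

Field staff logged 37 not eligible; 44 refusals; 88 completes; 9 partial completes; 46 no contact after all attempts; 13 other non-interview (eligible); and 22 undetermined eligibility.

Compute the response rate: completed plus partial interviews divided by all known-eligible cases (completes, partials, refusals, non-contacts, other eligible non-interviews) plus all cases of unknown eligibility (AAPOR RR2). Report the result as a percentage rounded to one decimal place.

43.7%

Num: 88 + 9 = 97
Base: 88 + 9 + 44 + 46 + 13 + 22 = 222
RR2 = 97 / 222 = 0.4369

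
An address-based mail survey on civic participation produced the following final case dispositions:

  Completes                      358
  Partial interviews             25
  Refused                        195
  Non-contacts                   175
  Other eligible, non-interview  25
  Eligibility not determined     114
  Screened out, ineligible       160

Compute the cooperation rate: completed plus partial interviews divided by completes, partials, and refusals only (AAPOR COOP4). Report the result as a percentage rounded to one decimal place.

Numerator: 358 + 25 = 383
Denom: 358 + 25 + 195 = 578
COOP4 = 383 / 578 = 0.6626

66.3%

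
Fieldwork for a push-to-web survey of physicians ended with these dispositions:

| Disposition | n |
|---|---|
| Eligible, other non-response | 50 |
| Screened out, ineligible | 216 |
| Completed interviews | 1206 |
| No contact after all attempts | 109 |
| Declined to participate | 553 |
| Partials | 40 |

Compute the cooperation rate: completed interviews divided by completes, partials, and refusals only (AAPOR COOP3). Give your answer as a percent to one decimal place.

67.0%

Num → 1206
Base → 1206 + 40 + 553 = 1799
COOP3 = 1206 / 1799 = 0.6704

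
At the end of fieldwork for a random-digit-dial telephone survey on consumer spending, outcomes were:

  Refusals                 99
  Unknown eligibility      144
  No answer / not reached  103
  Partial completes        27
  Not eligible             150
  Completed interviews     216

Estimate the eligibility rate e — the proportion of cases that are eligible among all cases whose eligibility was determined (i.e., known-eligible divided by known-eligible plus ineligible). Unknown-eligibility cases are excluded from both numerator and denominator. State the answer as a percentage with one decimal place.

74.8%

Known eligible: 216 + 27 + 99 + 103 = 445
e = 445 / (445 + 150) = 445 / 595 = 0.7479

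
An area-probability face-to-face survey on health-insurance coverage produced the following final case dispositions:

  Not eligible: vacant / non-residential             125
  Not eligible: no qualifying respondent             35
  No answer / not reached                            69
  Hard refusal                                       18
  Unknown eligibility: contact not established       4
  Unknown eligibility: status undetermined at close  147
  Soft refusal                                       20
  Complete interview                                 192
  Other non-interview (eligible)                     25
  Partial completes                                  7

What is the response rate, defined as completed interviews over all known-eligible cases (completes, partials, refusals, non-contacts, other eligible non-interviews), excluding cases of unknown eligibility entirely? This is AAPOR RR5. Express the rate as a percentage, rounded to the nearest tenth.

Refusals = 18 + 20 = 38
Undetermined eligibility = 4 + 147 = 151
Screened out, ineligible = 35 + 125 = 160
Num = 192
Denom = 192 + 7 + 38 + 69 + 25 = 331
RR5 = 192 / 331 = 0.5801

58.0%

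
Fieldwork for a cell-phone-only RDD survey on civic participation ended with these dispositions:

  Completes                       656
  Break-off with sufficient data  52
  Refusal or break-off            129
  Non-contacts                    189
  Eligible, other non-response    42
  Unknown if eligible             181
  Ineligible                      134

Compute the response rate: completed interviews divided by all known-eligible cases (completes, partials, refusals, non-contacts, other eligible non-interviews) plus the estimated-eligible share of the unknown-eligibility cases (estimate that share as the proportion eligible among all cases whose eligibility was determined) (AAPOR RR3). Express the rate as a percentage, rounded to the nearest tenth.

Top: 656
Determined eligible: 656 + 52 + 129 + 189 + 42 = 1068
e = 1068 / (1068 + 134) = 1068 / 1202 = 0.8885
e × U: 0.8885 × 181 = 160.82
Base: 1068 + 160.82 = 1228.82
RR3 = 656 / 1228.82 = 0.5338

53.4%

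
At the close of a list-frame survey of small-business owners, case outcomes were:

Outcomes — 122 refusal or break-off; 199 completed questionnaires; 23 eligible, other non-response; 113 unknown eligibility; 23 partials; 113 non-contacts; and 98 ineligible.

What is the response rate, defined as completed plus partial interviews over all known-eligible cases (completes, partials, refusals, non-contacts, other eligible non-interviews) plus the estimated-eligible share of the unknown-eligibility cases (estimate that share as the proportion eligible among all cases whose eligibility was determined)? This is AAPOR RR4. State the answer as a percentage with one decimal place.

Numerator → 199 + 23 = 222
Known eligible → 199 + 23 + 122 + 113 + 23 = 480
e = 480 / (480 + 98) = 480 / 578 = 0.8304
Estimated eligible among unknowns → 0.8304 × 113 = 93.84
Denominator → 480 + 93.84 = 573.84
RR4 = 222 / 573.84 = 0.3869

38.7%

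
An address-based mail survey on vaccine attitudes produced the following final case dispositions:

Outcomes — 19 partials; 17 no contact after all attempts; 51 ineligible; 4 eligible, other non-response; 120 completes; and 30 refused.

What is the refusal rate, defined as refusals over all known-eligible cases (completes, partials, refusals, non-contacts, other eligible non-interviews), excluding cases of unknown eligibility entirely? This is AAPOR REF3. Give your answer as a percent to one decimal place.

Num → 30
Denominator → 120 + 19 + 30 + 17 + 4 = 190
REF3 = 30 / 190 = 0.1579

15.8%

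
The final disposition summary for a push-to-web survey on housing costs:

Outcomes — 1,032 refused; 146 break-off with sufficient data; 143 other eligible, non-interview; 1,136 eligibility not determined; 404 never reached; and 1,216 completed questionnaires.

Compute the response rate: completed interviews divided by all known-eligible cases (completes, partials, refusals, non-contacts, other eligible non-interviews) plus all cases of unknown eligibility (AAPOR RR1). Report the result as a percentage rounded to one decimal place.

29.8%

Num → 1216
Base → 1216 + 146 + 1032 + 404 + 143 + 1136 = 4077
RR1 = 1216 / 4077 = 0.2983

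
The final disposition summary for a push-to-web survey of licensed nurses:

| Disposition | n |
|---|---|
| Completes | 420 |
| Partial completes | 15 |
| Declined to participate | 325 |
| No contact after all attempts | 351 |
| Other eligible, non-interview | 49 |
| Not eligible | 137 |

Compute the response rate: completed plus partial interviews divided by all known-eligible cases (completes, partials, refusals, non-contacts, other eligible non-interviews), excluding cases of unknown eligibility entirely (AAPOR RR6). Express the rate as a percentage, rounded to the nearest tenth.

37.5%

Numerator → 420 + 15 = 435
Denom → 420 + 15 + 325 + 351 + 49 = 1160
RR6 = 435 / 1160 = 0.3750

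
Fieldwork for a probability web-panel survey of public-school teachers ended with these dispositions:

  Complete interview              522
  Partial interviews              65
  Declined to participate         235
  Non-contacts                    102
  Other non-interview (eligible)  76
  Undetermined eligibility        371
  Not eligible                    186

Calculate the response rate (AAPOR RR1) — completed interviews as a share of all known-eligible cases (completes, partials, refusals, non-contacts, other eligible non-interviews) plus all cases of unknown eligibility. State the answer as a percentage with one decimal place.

38.1%

Top → 522
Denom → 522 + 65 + 235 + 102 + 76 + 371 = 1371
RR1 = 522 / 1371 = 0.3807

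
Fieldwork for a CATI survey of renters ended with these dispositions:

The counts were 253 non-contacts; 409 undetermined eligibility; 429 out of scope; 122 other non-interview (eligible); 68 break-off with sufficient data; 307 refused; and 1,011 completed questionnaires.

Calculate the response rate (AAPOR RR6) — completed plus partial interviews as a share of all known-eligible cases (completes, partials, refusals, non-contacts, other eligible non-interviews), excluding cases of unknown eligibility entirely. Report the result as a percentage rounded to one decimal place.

Numerator: 1011 + 68 = 1079
Denom: 1011 + 68 + 307 + 253 + 122 = 1761
RR6 = 1079 / 1761 = 0.6127

61.3%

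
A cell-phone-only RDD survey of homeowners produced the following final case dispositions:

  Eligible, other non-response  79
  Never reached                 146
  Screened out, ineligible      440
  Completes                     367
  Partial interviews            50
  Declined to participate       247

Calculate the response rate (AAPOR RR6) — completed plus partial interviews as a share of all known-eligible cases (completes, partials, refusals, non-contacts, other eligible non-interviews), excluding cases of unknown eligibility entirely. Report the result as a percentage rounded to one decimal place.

Numerator → 367 + 50 = 417
Denominator → 367 + 50 + 247 + 146 + 79 = 889
RR6 = 417 / 889 = 0.4691

46.9%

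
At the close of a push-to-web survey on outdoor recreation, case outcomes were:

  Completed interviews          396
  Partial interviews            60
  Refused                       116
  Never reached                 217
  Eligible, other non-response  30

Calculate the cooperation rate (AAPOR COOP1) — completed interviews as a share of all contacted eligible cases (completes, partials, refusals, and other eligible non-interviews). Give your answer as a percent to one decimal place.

65.8%

Num → 396
Denominator → 396 + 60 + 116 + 30 = 602
COOP1 = 396 / 602 = 0.6578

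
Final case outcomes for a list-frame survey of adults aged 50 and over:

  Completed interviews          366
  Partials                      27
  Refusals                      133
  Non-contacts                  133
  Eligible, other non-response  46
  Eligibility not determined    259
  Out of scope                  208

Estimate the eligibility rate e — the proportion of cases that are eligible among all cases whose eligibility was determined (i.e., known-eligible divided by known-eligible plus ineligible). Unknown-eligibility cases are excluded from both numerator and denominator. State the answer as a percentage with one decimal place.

Determined eligible = 366 + 27 + 133 + 133 + 46 = 705
e = 705 / (705 + 208) = 705 / 913 = 0.7722

77.2%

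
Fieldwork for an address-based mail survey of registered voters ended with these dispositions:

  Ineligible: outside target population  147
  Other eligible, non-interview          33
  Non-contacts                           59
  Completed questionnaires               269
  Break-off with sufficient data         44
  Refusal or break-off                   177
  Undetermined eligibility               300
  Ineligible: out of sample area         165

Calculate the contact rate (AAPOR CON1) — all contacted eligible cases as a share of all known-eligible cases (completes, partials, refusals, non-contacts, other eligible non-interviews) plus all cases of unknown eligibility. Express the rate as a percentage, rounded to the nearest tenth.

Out of scope = 147 + 165 = 312
Num = 269 + 44 + 177 + 33 = 523
Denom = 269 + 44 + 177 + 59 + 33 + 300 = 882
CON1 = 523 / 882 = 0.5930

59.3%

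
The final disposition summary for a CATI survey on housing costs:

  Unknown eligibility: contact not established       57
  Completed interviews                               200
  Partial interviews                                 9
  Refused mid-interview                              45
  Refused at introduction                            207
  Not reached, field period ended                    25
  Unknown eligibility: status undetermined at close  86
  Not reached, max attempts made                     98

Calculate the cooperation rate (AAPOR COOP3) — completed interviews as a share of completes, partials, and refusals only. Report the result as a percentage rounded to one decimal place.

Refusals = 207 + 45 = 252
No answer / not reached = 25 + 98 = 123
Unknown eligibility = 57 + 86 = 143
Numerator → 200
Denom → 200 + 9 + 252 = 461
COOP3 = 200 / 461 = 0.4338

43.4%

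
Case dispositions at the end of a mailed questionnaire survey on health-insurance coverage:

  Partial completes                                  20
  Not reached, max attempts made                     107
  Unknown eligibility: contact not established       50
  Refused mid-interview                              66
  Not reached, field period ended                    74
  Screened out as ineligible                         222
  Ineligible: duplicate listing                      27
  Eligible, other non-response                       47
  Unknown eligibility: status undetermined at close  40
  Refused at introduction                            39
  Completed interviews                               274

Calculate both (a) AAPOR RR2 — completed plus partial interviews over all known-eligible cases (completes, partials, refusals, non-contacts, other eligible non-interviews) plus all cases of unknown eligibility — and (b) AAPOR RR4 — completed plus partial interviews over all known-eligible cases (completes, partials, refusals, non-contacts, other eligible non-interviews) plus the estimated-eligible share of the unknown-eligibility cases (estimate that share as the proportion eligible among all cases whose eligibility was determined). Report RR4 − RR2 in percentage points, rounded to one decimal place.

Refusals = 39 + 66 = 105
Non-contacts = 74 + 107 = 181
Eligibility not determined = 50 + 40 = 90
Screened out, ineligible = 222 + 27 = 249
Top → 274 + 20 = 294
Base → 274 + 20 + 105 + 181 + 47 + 90 = 717
RR2 = 294 / 717 = 0.4100
Eligible (known) → 274 + 20 + 105 + 181 + 47 = 627
e = 627 / (627 + 249) = 627 / 876 = 0.7158
Eligible share of unknowns → 0.7158 × 90 = 64.42
Base → 627 + 64.42 = 691.42
RR4 = 294 / 691.42 = 0.4252
Difference = 42.52 − 41.00 = 1.52 percentage points

1.5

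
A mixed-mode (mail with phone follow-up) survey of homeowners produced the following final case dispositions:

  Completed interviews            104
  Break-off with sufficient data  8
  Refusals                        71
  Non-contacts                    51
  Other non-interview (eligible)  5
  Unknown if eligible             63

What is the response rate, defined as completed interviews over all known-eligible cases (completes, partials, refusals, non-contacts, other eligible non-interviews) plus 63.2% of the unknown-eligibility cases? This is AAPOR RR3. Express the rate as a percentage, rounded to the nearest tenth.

37.3%

Numerator = 104
Eligible (known) = 104 + 8 + 71 + 51 + 5 = 239
Estimated eligible among unknowns = 0.6320 × 63 = 39.82
Base = 239 + 39.82 = 278.82
RR3 = 104 / 278.82 = 0.3730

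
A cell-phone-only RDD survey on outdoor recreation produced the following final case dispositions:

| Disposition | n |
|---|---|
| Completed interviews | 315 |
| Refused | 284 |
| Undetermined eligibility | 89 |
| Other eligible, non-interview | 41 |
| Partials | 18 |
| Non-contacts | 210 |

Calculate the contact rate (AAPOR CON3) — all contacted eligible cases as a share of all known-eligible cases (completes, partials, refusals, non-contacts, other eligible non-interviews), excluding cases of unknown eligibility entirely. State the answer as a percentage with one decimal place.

75.8%

Num = 315 + 18 + 284 + 41 = 658
Denominator = 315 + 18 + 284 + 210 + 41 = 868
CON3 = 658 / 868 = 0.7581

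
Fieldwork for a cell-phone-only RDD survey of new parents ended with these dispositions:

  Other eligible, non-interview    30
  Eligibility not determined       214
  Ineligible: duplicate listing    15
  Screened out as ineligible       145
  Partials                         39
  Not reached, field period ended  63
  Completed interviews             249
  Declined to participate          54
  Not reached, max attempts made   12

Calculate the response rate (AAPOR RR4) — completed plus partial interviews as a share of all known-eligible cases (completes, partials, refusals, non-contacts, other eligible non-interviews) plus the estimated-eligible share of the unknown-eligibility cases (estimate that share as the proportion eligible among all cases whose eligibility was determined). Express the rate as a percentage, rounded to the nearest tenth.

Never reached = 63 + 12 = 75
Out of scope = 145 + 15 = 160
Numerator = 249 + 39 = 288
Determined eligible = 249 + 39 + 54 + 75 + 30 = 447
e = 447 / (447 + 160) = 447 / 607 = 0.7364
Eligible share of unknowns = 0.7364 × 214 = 157.59
Denom = 447 + 157.59 = 604.59
RR4 = 288 / 604.59 = 0.4764

47.6%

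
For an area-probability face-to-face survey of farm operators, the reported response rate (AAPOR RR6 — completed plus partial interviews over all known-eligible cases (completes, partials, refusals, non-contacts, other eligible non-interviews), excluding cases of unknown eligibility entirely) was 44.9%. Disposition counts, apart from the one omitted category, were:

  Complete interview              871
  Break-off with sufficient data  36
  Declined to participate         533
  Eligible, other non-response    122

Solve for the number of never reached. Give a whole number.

458

Top = 871 + 36 = 907
RR6 = 907 / D = 0.449
D = 907 / 0.449 = 2020.0
Other denominator terms total 1562
never reached = 2020.0 − 1562 ≈ 458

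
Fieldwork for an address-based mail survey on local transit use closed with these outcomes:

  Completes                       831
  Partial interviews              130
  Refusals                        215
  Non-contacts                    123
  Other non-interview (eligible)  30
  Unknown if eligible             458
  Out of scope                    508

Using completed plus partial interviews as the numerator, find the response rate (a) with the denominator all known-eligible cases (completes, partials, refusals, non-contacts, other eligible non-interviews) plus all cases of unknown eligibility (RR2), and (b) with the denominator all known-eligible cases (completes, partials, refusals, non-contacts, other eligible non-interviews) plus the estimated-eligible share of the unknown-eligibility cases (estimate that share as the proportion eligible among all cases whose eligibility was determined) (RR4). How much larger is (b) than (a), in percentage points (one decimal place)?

Num: 831 + 130 = 961
Denom: 831 + 130 + 215 + 123 + 30 + 458 = 1787
RR2 = 961 / 1787 = 0.5378
Eligible (known): 831 + 130 + 215 + 123 + 30 = 1329
e = 1329 / (1329 + 508) = 1329 / 1837 = 0.7235
Eligible share of unknowns: 0.7235 × 458 = 331.36
Denom: 1329 + 331.36 = 1660.36
RR4 = 961 / 1660.36 = 0.5788
Difference = 57.88 − 53.78 = 4.10 percentage points

4.1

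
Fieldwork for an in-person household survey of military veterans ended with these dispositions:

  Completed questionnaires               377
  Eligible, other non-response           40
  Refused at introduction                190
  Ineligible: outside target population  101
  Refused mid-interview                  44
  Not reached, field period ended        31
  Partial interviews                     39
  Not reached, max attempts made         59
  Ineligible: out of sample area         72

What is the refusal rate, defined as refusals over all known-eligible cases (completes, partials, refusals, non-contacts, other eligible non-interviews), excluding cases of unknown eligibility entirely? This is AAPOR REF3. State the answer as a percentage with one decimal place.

Refused = 190 + 44 = 234
Never reached = 31 + 59 = 90
Ineligible = 101 + 72 = 173
Num → 234
Denominator → 377 + 39 + 234 + 90 + 40 = 780
REF3 = 234 / 780 = 0.3000

30.0%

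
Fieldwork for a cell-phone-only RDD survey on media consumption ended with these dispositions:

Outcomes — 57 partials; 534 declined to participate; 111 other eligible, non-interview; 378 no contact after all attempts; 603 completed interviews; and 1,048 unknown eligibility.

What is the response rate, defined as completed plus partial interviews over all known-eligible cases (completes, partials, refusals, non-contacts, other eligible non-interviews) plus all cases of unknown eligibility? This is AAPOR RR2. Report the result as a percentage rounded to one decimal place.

24.2%

Numerator = 603 + 57 = 660
Base = 603 + 57 + 534 + 378 + 111 + 1048 = 2731
RR2 = 660 / 2731 = 0.2417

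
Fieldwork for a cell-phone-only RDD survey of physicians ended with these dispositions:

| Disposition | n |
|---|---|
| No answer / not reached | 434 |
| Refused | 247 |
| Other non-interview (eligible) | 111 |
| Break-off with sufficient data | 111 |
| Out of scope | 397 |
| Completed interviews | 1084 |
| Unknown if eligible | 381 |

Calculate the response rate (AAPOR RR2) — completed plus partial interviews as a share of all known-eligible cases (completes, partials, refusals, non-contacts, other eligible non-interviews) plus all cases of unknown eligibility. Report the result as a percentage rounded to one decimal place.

Numerator → 1084 + 111 = 1195
Denom → 1084 + 111 + 247 + 434 + 111 + 381 = 2368
RR2 = 1195 / 2368 = 0.5046

50.5%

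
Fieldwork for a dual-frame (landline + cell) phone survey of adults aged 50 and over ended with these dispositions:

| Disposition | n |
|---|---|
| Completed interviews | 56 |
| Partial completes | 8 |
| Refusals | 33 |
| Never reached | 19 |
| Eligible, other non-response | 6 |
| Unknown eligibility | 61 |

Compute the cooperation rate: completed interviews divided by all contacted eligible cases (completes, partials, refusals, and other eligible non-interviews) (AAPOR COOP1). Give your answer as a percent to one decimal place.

54.4%

Top: 56
Base: 56 + 8 + 33 + 6 = 103
COOP1 = 56 / 103 = 0.5437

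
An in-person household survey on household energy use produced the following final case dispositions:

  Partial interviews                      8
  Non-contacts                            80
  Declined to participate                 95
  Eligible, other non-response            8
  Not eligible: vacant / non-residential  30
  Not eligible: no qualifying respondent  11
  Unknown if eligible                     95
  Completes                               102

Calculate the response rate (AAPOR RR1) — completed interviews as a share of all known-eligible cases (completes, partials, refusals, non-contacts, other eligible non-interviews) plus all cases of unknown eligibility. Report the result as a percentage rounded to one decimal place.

Screened out, ineligible = 11 + 30 = 41
Top = 102
Denom = 102 + 8 + 95 + 80 + 8 + 95 = 388
RR1 = 102 / 388 = 0.2629

26.3%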